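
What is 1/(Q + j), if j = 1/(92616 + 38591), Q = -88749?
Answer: -131207/11644490042 ≈ -1.1268e-5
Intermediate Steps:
j = 1/131207 ≈ 7.6215e-6
1/(Q + j) = 1/(-88749 + 1/131207) = 1/(-11644490042/131207) = -131207/11644490042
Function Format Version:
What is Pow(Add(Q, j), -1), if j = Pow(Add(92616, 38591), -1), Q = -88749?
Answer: Rational(-131207, 11644490042) ≈ -1.1268e-5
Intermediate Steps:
j = Rational(1, 131207) (j = Pow(131207, -1) = Rational(1, 131207) ≈ 7.6215e-6)
Pow(Add(Q, j), -1) = Pow(Add(-88749, Rational(1, 131207)), -1) = Pow(Rational(-11644490042, 131207), -1) = Rational(-131207, 11644490042)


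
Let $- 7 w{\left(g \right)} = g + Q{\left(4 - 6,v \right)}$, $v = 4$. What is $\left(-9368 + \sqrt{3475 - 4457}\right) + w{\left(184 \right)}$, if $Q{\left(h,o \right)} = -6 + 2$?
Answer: $- \frac{65756}{7} + i \sqrt{982} \approx -9393.7 + 31.337 i$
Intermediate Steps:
$Q{\left(h,o \right)} = -4$
$w{\left(g \right)} = \frac{4}{7} - \frac{g}{7}$ ($w{\left(g \right)} = - \frac{g - 4}{7} = - \frac{-4 + g}{7} = \frac{4}{7} - \frac{g}{7}$)
$\left(-9368 + \sqrt{3475 - 4457}\right) + w{\left(184 \right)} = \left(-9368 + \sqrt{3475 - 4457}\right) + \left(\frac{4}{7} - \frac{184}{7}\right) = \left(-9368 + \sqrt{-982}\right) + \left(\frac{4}{7} - \frac{184}{7}\right) = \left(-9368 + i \sqrt{982}\right) - \frac{180}{7} = - \frac{65756}{7} + i \sqrt{982}$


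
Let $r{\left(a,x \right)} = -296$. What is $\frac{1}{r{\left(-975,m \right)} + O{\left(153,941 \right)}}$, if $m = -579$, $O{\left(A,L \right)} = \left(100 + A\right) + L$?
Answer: $\frac{1}{898} \approx 0.0011136$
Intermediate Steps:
$O{\left(A,L \right)} = 100 + A + L$
$\frac{1}{r{\left(-975,m \right)} + O{\left(153,941 \right)}} = \frac{1}{-296 + \left(100 + 153 + 941\right)} = \frac{1}{-296 + 1194} = \frac{1}{898}$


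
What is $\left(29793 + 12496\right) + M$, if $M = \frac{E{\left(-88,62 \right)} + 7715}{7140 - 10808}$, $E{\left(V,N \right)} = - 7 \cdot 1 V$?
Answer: $\frac{155107721}{3668} \approx 42287.0$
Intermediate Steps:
$E{\left(V,N \right)} = - 7 V$
$M = - \frac{8331}{3668}$ ($M = \frac{\left(-7\right) \left(-88\right) + 7715}{7140 - 10808} = \frac{616 + 7715}{-3668} = 8331 \left(- \frac{1}{3668}\right) = - \frac{8331}{3668} \approx -2.2713$)
$\left(29793 + 12496\right) + M = \left(29793 + 12496\right) - \frac{8331}{3668} = 42289 - \frac{8331}{3668} = \frac{155107721}{3668}$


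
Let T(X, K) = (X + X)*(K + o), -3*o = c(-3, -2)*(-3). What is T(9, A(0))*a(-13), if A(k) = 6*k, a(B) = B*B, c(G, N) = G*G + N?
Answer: 21294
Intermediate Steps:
c(G, N) = N + G² (c(G, N) = G² + N = N + G²)
a(B) = B²
o = 7 (o = -(-2 + (-3)²)*(-3)/3 = -(-2 + 9)*(-3)/3 = -7*(-3)/3 = -⅓*(-21) = 7)
T(X, K) = 2*X*(7 + K) (T(X, K) = (X + X)*(K + 7) = (2*X)*(7 + K) = 2*X*(7 + K))
T(9, A(0))*a(-13) = (2*9*(7 + 6*0))*(-13)² = (2*9*(7 + 0))*169 = (2*9*7)*169 = 126*169 = 21294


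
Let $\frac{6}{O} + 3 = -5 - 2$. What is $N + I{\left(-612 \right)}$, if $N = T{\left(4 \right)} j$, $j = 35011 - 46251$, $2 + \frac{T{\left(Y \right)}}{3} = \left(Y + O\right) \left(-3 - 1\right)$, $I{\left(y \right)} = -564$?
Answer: $525468$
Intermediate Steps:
$O = - \frac{3}{5}$ ($O = \frac{6}{-3 - 7} = \frac{6}{-10} = 6 \left(- \frac{1}{10}\right) = - \frac{3}{5} \approx -0.6$)
$T{\left(Y \right)} = \frac{6}{5} - 12 Y$ ($T{\left(Y \right)} = -6 + 3 \left(Y - \frac{3}{5}\right) \left(-3 - 1\right) = -6 + 3 \left(- \frac{3}{5} + Y\right) \left(-4\right) = -6 + 3 \left(\frac{12}{5} - 4 Y\right) = -6 - \left(- \frac{36}{5} + 12 Y\right) = \frac{6}{5} - 12 Y$)
$j = -11240$
$N = 526032$ ($N = \left(\frac{6}{5} - 48\right) \left(-11240\right) = \left(- \frac{234}{5}\right) \left(-11240\right) = 526032$)
$N + I{\left(-612 \right)} = 526032 - 564 = 525468$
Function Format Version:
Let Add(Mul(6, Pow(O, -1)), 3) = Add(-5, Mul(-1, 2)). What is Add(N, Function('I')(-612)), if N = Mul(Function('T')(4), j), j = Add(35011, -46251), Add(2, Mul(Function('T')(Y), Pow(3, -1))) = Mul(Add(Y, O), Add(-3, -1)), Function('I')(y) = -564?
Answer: 525468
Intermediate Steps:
O = Rational(-3, 5) (O = Mul(6, Pow(Add(-3, Add(-5, Mul(-1, 2))), -1)) = Mul(6, Pow(Add(-3, Add(-5, -2)), -1)) = Mul(6, Pow(Add(-3, -7), -1)) = Mul(6, Pow(-10, -1)) = Mul(6, Rational(-1, 10)) = Rational(-3, 5) ≈ -0.60000)
Function('T')(Y) = Add(Rational(6, 5), Mul(-12, Y)) (Function('T')(Y) = Add(-6, Mul(3, Mul(Add(Y, Rational(-3, 5)), Add(-3, -1)))) = Add(-6, Mul(3, Mul(Add(Rational(-3, 5), Y), -4))) = Add(-6, Mul(3, Add(Rational(12, 5), Mul(-4, Y)))) = Add(-6, Add(Rational(36, 5), Mul(-12, Y))) = Add(Rational(6, 5), Mul(-12, Y)))
j = -11240
N = 526032 (N = Mul(Add(Rational(6, 5), Mul(-12, 4)), -11240) = Mul(Add(Rational(6, 5), -48), -11240) = Mul(Rational(-234, 5), -11240) = 526032)
Add(N, Function('I')(-612)) = Add(526032, -564) = 525468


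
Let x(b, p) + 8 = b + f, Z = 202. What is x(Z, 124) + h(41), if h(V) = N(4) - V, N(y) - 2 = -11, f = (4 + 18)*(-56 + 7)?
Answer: -934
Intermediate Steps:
f = -1078 (f = 22*(-49) = -1078)
N(y) = -9 (N(y) = 2 - 11 = -9)
x(b, p) = -1086 + b (x(b, p) = -8 + (b - 1078) = -8 + (-1078 + b) = -1086 + b)
h(V) = -9 - V
x(Z, 124) + h(41) = (-1086 + 202) + (-9 - 1*41) = -884 + (-9 - 41) = -884 - 50 = -934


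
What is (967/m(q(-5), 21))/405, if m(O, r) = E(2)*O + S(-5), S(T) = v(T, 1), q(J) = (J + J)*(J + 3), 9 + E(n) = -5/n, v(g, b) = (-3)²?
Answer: -967/89505 ≈ -0.010804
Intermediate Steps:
v(g, b) = 9
E(n) = -9 - 5/n
q(J) = 2*J*(3 + J) (q(J) = (2*J)*(3 + J) = 2*J*(3 + J))
S(T) = 9
m(O, r) = 9 - 23*O/2 (m(O, r) = (-9 - 5/2)*O + 9 = -23*O/2 + 9 = 9 - 23*O/2)
(967/m(q(-5), 21))/405 = (967/(9 - 23*(-5)*(3 - 5)))/405 = (967/(9 - 23*(-5)*(-2)))*(1/405) = (967/(9 - 23/2*20))*(1/405) = (967/(9 - 230))*(1/405) = (967/(-221))*(1/405) = (967*(-1/221))*(1/405) = -967/221*1/405 = -967/89505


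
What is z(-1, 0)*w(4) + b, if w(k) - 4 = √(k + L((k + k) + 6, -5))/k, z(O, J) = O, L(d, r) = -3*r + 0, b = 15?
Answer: 11 - √19/4 ≈ 9.9103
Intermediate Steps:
L(d, r) = -3*r
w(k) = 4 + √(15 + k)/k (w(k) = 4 + √(k - 3*(-5))/k = 4 + √(k + 15)/k = 4 + √(15 + k)/k)
z(-1, 0)*w(4) + b = -(4 + √(15 + 4)/4) + 15 = -(4 + √19/4) + 15 = (-4 - √19/4) + 15 = 11 - √19/4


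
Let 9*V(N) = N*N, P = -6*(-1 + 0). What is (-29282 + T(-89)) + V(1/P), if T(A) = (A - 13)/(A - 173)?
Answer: -1242828553/42444 ≈ -29282.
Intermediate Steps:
T(A) = (-13 + A)/(-173 + A)
P = 6 (P = -6*(-1) = 6)
V(N) = N²/9 (V(N) = (N*N)/9 = N²/9)
(-29282 + T(-89)) + V(1/P) = (-29282 + (-13 - 89)/(-173 - 89)) + (1/6)²/9 = (-29282 - 102/(-262)) + (⅙)²/9 = (-29282 - 1/262*(-102)) + (⅑)*(1/36) = (-29282 + 51/131) + 1/324 = -3835891/131 + 1/324 = -1242828553/42444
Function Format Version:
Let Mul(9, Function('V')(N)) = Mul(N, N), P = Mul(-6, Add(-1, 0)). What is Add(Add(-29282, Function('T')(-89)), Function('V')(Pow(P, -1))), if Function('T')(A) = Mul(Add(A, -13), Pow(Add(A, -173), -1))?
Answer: Rational(-1242828553, 42444) ≈ -29282.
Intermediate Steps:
Function('T')(A) = Mul(Pow(Add(-173, A), -1), Add(-13, A)) (Function('T')(A) = Mul(Add(-13, A), Pow(Add(-173, A), -1)) = Mul(Pow(Add(-173, A), -1), Add(-13, A)))
P = 6 (P = Mul(-6, -1) = 6)
Function('V')(N) = Mul(Rational(1, 9), Pow(N, 2)) (Function('V')(N) = Mul(Rational(1, 9), Mul(N, N)) = Mul(Rational(1, 9), Pow(N, 2)))
Add(Add(-29282, Function('T')(-89)), Function('V')(Pow(P, -1))) = Add(Add(-29282, Mul(Pow(Add(-173, -89), -1), Add(-13, -89))), Mul(Rational(1, 9), Pow(Pow(6, -1), 2))) = Add(Add(-29282, Mul(Pow(-262, -1), -102)), Mul(Rational(1, 9), Pow(Rational(1, 6), 2))) = Add(Add(-29282, Mul(Rational(-1, 262), -102)), Mul(Rational(1, 9), Rational(1, 36))) = Add(Add(-29282, Rational(51, 131)), Rational(1, 324)) = Add(Rational(-3835891, 131), Rational(1, 324)) = Rational(-1242828553, 42444)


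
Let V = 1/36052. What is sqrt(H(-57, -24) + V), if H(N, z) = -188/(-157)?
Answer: 31*sqrt(9980284173)/2830082 ≈ 1.0943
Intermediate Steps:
H(N, z) = 188/157 (H(N, z) = -188*(-1/157) = 188/157)
V = 1/36052 ≈ 2.7738e-5
sqrt(H(-57, -24) + V) = sqrt(188/157 + 1/36052) = sqrt(6777933/5660164) = 31*sqrt(9980284173)/2830082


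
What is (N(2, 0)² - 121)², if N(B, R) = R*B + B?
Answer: 13689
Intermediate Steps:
N(B, R) = B + B*R (N(B, R) = B*R + B = B + B*R)
(N(2, 0)² - 121)² = ((2*(1 + 0))² - 121)² = ((2*1)² - 121)² = (2² - 121)² = (4 - 121)² = (-117)² = 13689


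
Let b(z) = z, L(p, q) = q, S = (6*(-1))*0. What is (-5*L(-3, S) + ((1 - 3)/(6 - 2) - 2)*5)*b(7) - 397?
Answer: -969/2 ≈ -484.50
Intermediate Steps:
S = 0 (S = -6*0 = 0)
(-5*L(-3, S) + ((1 - 3)/(6 - 2) - 2)*5)*b(7) - 397 = (-5*0 + ((1 - 3)/(6 - 2) - 2)*5)*7 - 397 = (0 + (-2/4 - 2)*5)*7 - 397 = (0 + (-2*¼ - 2)*5)*7 - 397 = (0 + (-½ - 2)*5)*7 - 397 = (0 - 5/2*5)*7 - 397 = (0 - 25/2)*7 - 397 = -25/2*7 - 397 = -175/2 - 397 = -969/2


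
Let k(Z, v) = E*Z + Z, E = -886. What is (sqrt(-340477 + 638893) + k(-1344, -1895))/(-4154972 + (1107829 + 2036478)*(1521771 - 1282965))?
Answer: 118944/75087522247 + 2*sqrt(18651)/375437611235 ≈ 1.5848e-6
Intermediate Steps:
k(Z, v) = -885*Z (k(Z, v) = -886*Z + Z = -885*Z)
(sqrt(-340477 + 638893) + k(-1344, -1895))/(-4154972 + (1107829 + 2036478)*(1521771 - 1282965)) = (sqrt(-340477 + 638893) - 885*(-1344))/(-4154972 + (1107829 + 2036478)*(1521771 - 1282965)) = (sqrt(298416) + 1189440)/(-4154972 + 3144307*238806) = (4*sqrt(18651) + 1189440)/(-4154972 + 750879377442) = (1189440 + 4*sqrt(18651))/750875222470 = (1189440 + 4*sqrt(18651))*(1/750875222470) = 118944/75087522247 + 2*sqrt(18651)/375437611235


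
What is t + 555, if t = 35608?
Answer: 36163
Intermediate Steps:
t + 555 = 35608 + 555 = 36163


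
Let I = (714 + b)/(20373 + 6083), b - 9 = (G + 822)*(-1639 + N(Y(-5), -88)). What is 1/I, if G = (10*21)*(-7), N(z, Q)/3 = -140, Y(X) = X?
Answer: 26456/1334955 ≈ 0.019818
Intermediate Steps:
N(z, Q) = -420 (N(z, Q) = 3*(-140) = -420)
G = -1470 (G = 210*(-7) = -1470)
b = 1334241 (b = 9 + (-1470 + 822)*(-1639 - 420) = 9 - 648*(-2059) = 9 + 1334232 = 1334241)
I = 1334955/26456 (I = (714 + 1334241)/(20373 + 6083) = 1334955/26456 ≈ 50.459)
1/I = 1/(1334955/26456) = 26456/1334955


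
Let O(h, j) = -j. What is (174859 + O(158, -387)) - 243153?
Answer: -67907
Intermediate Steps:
(174859 + O(158, -387)) - 243153 = (174859 - 1*(-387)) - 243153 = (174859 + 387) - 243153 = 175246 - 243153 = -67907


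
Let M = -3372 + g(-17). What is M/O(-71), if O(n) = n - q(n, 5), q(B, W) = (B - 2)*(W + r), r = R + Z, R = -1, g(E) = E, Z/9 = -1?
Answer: 3389/436 ≈ 7.7729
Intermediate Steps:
Z = -9 (Z = 9*(-1) = -9)
M = -3389 (M = -3372 - 17 = -3389)
r = -10 (r = -1 - 9 = -10)
q(B, W) = (-10 + W)*(-2 + B) (q(B, W) = (B - 2)*(W - 10) = (-2 + B)*(-10 + W) = (-10 + W)*(-2 + B))
O(n) = -10 + 6*n (O(n) = n - (20 - 10*n - 2*5 + n*5) = n - (20 - 10*n - 10 + 5*n) = n - (10 - 5*n) = n + (-10 + 5*n) = -10 + 6*n)
M/O(-71) = -3389/(-10 + 6*(-71)) = -3389/(-10 - 426) = -3389/(-436) = -3389*(-1/436) = 3389/436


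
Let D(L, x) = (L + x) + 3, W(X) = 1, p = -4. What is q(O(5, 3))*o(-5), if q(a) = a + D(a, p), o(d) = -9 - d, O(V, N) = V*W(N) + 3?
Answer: -60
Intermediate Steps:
D(L, x) = 3 + L + x
O(V, N) = 3 + V (O(V, N) = V*1 + 3 = V + 3 = 3 + V)
q(a) = -1 + 2*a (q(a) = a + (3 + a - 4) = a + (-1 + a) = -1 + 2*a)
q(O(5, 3))*o(-5) = (-1 + 2*(3 + 5))*(-9 - 1*(-5)) = (-1 + 2*8)*(-9 + 5) = (-1 + 16)*(-4) = 15*(-4) = -60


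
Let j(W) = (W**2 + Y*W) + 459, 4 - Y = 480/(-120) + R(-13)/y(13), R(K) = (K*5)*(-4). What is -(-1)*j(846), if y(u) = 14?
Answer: 4950621/7 ≈ 7.0723e+5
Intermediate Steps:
R(K) = -20*K (R(K) = (5*K)*(-4) = -20*K)
Y = -74/7 (Y = 4 - (480/(-120) - 20*(-13)/14) = 4 - (480*(-1/120) + 260*(1/14)) = 4 - (-4 + 130/7) = 4 - 1*102/7 = 4 - 102/7 = -74/7 ≈ -10.571)
j(W) = 459 + W**2 - 74*W/7 (j(W) = (W**2 - 74*W/7) + 459 = 459 + W**2 - 74*W/7)
-(-1)*j(846) = -(-1)*(459 + 846**2 - 74/7*846) = -(-1)*(459 + 715716 - 62604/7) = -(-1)*4950621/7 = -1*(-4950621/7) = 4950621/7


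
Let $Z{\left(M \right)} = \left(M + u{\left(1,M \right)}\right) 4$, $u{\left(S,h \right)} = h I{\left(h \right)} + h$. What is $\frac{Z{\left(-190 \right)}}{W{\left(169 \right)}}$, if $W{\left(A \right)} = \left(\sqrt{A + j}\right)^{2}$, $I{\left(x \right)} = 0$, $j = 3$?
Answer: $- \frac{380}{43} \approx -8.8372$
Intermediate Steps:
$W{\left(A \right)} = 3 + A$ ($W{\left(A \right)} = \left(\sqrt{A + 3}\right)^{2} = \left(\sqrt{3 + A}\right)^{2} = 3 + A$)
$u{\left(S,h \right)} = h$ ($u{\left(S,h \right)} = h 0 + h = 0 + h = h$)
$Z{\left(M \right)} = 8 M$ ($Z{\left(M \right)} = \left(M + M\right) 4 = 2 M 4 = 8 M$)
$\frac{Z{\left(-190 \right)}}{W{\left(169 \right)}} = \frac{8 \left(-190\right)}{3 + 169} = - \frac{1520}{172} = \left(-1520\right) \frac{1}{172} = - \frac{380}{43}$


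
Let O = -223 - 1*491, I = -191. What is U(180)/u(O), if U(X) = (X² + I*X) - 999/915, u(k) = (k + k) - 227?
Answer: 604233/504775 ≈ 1.1970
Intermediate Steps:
O = -714 (O = -223 - 491 = -714)
u(k) = -227 + 2*k (u(k) = 2*k - 227 = -227 + 2*k)
U(X) = -333/305 + X² - 191*X (U(X) = (X² - 191*X) - 999/915 = (X² - 191*X) - 999*1/915 = (X² - 191*X) - 333/305 = -333/305 + X² - 191*X)
U(180)/u(O) = (-333/305 + 180² - 191*180)/(-227 + 2*(-714)) = (-333/305 + 32400 - 34380)/(-227 - 1428) = -604233/305/(-1655) = -604233/305*(-1/1655) = 604233/504775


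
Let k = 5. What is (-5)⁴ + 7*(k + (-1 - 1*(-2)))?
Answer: 667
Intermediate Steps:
(-5)⁴ + 7*(k + (-1 - 1*(-2))) = (-5)⁴ + 7*(5 + (-1 - 1*(-2))) = 625 + 7*(5 + (-1 + 2)) = 625 + 7*(5 + 1) = 625 + 7*6 = 625 + 42 = 667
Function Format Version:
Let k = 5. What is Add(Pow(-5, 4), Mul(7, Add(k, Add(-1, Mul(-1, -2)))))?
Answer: 667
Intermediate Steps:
Add(Pow(-5, 4), Mul(7, Add(k, Add(-1, Mul(-1, -2))))) = Add(Pow(-5, 4), Mul(7, Add(5, Add(-1, Mul(-1, -2))))) = Add(625, Mul(7, Add(5, Add(-1, 2)))) = Add(625, Mul(7, Add(5, 1))) = Add(625, Mul(7, 6)) = Add(625, 42) = 667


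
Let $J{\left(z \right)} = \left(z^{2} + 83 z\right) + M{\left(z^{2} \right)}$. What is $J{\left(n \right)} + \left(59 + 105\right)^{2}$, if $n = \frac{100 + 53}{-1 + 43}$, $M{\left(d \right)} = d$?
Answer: $\frac{1334020}{49} \approx 27225.0$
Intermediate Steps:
$n = \frac{51}{14}$ ($n = \frac{153}{42} = 153 \cdot \frac{1}{42} = \frac{51}{14} \approx 3.6429$)
$J{\left(z \right)} = 2 z^{2} + 83 z$ ($J{\left(z \right)} = \left(z^{2} + 83 z\right) + z^{2} = 2 z^{2} + 83 z$)
$J{\left(n \right)} + \left(59 + 105\right)^{2} = \frac{51 \left(83 + 2 \cdot \frac{51}{14}\right)}{14} + \left(59 + 105\right)^{2} = \frac{51 \left(83 + \frac{51}{7}\right)}{14} + 164^{2} = \frac{51}{14} \cdot \frac{632}{7} + 26896 = \frac{16116}{49} + 26896 = \frac{1334020}{49}$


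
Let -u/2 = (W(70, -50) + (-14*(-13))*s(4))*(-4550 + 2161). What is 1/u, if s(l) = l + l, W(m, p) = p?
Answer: 1/6717868 ≈ 1.4886e-7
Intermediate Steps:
s(l) = 2*l
u = 6717868 (u = -2*(-50 + (-14*(-13))*(2*4))*(-4550 + 2161) = -2*(-50 + 182*8)*(-2389) = -2*(-50 + 1456)*(-2389) = -2812*(-2389) = -2*(-3358934) = 6717868)
1/u = 1/6717868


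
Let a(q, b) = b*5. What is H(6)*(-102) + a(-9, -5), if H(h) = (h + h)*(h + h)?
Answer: -14713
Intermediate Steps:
a(q, b) = 5*b
H(h) = 4*h² (H(h) = (2*h)*(2*h) = 4*h²)
H(6)*(-102) + a(-9, -5) = (4*6²)*(-102) + 5*(-5) = (4*36)*(-102) - 25 = 144*(-102) - 25 = -14688 - 25 = -14713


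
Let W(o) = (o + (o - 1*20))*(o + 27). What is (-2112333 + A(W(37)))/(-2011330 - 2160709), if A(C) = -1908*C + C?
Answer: 8702925/4172039 ≈ 2.0860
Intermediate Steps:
W(o) = (-20 + 2*o)*(27 + o) (W(o) = (o + (o - 20))*(27 + o) = (o + (-20 + o))*(27 + o) = (-20 + 2*o)*(27 + o))
A(C) = -1907*C
(-2112333 + A(W(37)))/(-2011330 - 2160709) = (-2112333 - 1907*(-540 + 2*37² + 34*37))/(-2011330 - 2160709) = (-2112333 - 1907*(-540 + 2*1369 + 1258))/(-4172039) = (-2112333 - 1907*(-540 + 2738 + 1258))*(-1/4172039) = (-2112333 - 1907*3456)*(-1/4172039) = (-2112333 - 6590592)*(-1/4172039) = -8702925*(-1/4172039) = 8702925/4172039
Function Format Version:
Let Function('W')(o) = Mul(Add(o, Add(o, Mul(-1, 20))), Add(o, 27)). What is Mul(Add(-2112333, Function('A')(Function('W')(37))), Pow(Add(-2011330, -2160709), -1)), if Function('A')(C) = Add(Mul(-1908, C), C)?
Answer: Rational(8702925, 4172039) ≈ 2.0860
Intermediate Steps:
Function('W')(o) = Mul(Add(-20, Mul(2, o)), Add(27, o)) (Function('W')(o) = Mul(Add(o, Add(o, -20)), Add(27, o)) = Mul(Add(o, Add(-20, o)), Add(27, o)) = Mul(Add(-20, Mul(2, o)), Add(27, o)))
Function('A')(C) = Mul(-1907, C)
Mul(Add(-2112333, Function('A')(Function('W')(37))), Pow(Add(-2011330, -2160709), -1)) = Mul(Add(-2112333, Mul(-1907, Add(-540, Mul(2, Pow(37, 2)), Mul(34, 37)))), Pow(Add(-2011330, -2160709), -1)) = Mul(Add(-2112333, Mul(-1907, Add(-540, Mul(2, 1369), 1258))), Pow(-4172039, -1)) = Mul(Add(-2112333, Mul(-1907, Add(-540, 2738, 1258))), Rational(-1, 4172039)) = Mul(Add(-2112333, Mul(-1907, 3456)), Rational(-1, 4172039)) = Mul(Add(-2112333, -6590592), Rational(-1, 4172039)) = Mul(-8702925, Rational(-1, 4172039)) = Rational(8702925, 4172039)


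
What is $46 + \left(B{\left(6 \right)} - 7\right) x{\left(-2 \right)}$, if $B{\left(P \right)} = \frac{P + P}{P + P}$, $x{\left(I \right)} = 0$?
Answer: $46$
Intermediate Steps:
$B{\left(P \right)} = 1$ ($B{\left(P \right)} = \frac{2 P}{2 P} = 2 P \frac{1}{2 P} = 1$)
$46 + \left(B{\left(6 \right)} - 7\right) x{\left(-2 \right)} = 46 + \left(1 - 7\right) 0 = 46 - 0 = 46 + 0 = 46$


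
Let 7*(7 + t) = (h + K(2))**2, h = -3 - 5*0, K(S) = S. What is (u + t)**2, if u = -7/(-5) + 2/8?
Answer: 531441/19600 ≈ 27.114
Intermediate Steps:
h = -3 (h = -3 + 0 = -3)
u = 33/20 (u = -7*(-1/5) + 2*(1/8) = 7/5 + 1/4 = 33/20 ≈ 1.6500)
t = -48/7 (t = -7 + (-3 + 2)**2/7 = -7 + (1/7)*(-1)**2 = -7 + (1/7)*1 = -7 + 1/7 = -48/7 ≈ -6.8571)
(u + t)**2 = (33/20 - 48/7)**2 = (-729/140)**2 = 531441/19600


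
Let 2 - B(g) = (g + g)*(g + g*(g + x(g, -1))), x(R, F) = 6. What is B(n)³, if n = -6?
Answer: -343000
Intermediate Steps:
B(g) = 2 - 2*g*(g + g*(6 + g)) (B(g) = 2 - (g + g)*(g + g*(g + 6)) = 2 - 2*g*(g + g*(6 + g)))
B(n)³ = (2 - 14*(-6)² - 2*(-6)³)³ = (2 - 14*36 - 2*(-216))³ = (2 - 504 + 432)³ = (-70)³ = -343000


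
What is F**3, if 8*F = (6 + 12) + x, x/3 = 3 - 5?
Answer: 27/8 ≈ 3.3750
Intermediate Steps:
x = -6 (x = 3*(3 - 5) = 3*(-2) = -6)
F = 3/2 (F = ((6 + 12) - 6)/8 = (18 - 6)/8 = (1/8)*12 = 3/2 ≈ 1.5000)
F**3 = (3/2)**3 = 27/8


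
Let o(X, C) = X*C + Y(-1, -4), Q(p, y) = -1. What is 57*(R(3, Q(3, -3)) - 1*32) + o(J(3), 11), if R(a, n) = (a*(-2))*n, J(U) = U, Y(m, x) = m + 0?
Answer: -1450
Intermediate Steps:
Y(m, x) = m
o(X, C) = -1 + C*X (o(X, C) = X*C - 1 = C*X - 1 = -1 + C*X)
R(a, n) = -2*a*n (R(a, n) = (-2*a)*n = -2*a*n)
57*(R(3, Q(3, -3)) - 1*32) + o(J(3), 11) = 57*(-2*3*(-1) - 1*32) + (-1 + 11*3) = 57*(6 - 32) + (-1 + 33) = 57*(-26) + 32 = -1482 + 32 = -1450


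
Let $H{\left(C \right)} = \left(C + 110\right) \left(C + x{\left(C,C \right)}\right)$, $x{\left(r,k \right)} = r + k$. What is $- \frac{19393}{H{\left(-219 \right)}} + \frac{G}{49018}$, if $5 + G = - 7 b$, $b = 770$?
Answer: $- \frac{1336958209}{3510326034} \approx -0.38086$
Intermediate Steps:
$x{\left(r,k \right)} = k + r$
$H{\left(C \right)} = 3 C \left(110 + C\right)$ ($H{\left(C \right)} = \left(C + 110\right) \left(C + \left(C + C\right)\right) = \left(110 + C\right) \left(C + 2 C\right) = \left(110 + C\right) 3 C = 3 C \left(110 + C\right)$)
$G = -5395$ ($G = -5 - 5390 = -5395$)
$- \frac{19393}{H{\left(-219 \right)}} + \frac{G}{49018} = - \frac{19393}{3 \left(-219\right) \left(110 - 219\right)} - \frac{5395}{49018} = - \frac{19393}{3 \left(-219\right) \left(-109\right)} - \frac{5395}{49018} = - \frac{19393}{71613} - \frac{5395}{49018} = - \frac{1336958209}{3510326034}$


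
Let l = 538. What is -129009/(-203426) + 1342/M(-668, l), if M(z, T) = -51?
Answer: -266418233/10374726 ≈ -25.680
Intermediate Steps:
-129009/(-203426) + 1342/M(-668, l) = -129009/(-203426) + 1342/(-51) = -129009*(-1/203426) + 1342*(-1/51) = 129009/203426 - 1342/51 = -266418233/10374726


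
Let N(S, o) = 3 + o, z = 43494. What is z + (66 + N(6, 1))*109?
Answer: 51124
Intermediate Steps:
z + (66 + N(6, 1))*109 = 43494 + (66 + (3 + 1))*109 = 43494 + (66 + 4)*109 = 43494 + 70*109 = 43494 + 7630 = 51124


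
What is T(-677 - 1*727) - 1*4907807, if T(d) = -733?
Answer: -4908540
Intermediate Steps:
T(-677 - 1*727) - 1*4907807 = -733 - 1*4907807 = -733 - 4907807 = -4908540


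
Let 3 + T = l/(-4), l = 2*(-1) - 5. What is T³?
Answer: -125/64 ≈ -1.9531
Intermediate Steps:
l = -7 (l = -2 - 5 = -7)
T = -5/4 (T = -3 - 7/(-4) = -3 - 7*(-¼) = -3 + 7/4 = -5/4 ≈ -1.2500)
T³ = (-5/4)³ = -125/64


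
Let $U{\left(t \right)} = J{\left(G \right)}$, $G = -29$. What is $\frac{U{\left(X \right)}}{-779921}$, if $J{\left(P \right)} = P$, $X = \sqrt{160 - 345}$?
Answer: $\frac{29}{779921} \approx 3.7183 \cdot 10^{-5}$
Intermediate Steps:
$X = i \sqrt{185}$ ($X = \sqrt{-185} = i \sqrt{185} \approx 13.601 i$)
$U{\left(t \right)} = -29$
$\frac{U{\left(X \right)}}{-779921} = - \frac{29}{-779921} = \left(-29\right) \left(- \frac{1}{779921}\right) = \frac{29}{779921}$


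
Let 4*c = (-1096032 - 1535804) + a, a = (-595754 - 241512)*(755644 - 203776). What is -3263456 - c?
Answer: 115512472725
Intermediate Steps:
a = -462060312888 (a = -837266*551868 = -462060312888)
c = -115515736181 (c = ((-1096032 - 1535804) - 462060312888)/4 = (-2631836 - 462060312888)/4 = (¼)*(-462062944724) = -115515736181)
-3263456 - c = -3263456 - 1*(-115515736181) = -3263456 + 115515736181 = 115512472725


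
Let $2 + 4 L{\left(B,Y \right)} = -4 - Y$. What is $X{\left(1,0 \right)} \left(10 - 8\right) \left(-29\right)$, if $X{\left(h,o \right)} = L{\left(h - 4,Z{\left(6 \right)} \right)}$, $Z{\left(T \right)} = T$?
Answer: $174$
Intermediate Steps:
$L{\left(B,Y \right)} = - \frac{3}{2} - \frac{Y}{4}$ ($L{\left(B,Y \right)} = - \frac{1}{2} + \frac{-4 - Y}{4} = - \frac{1}{2} - \left(1 + \frac{Y}{4}\right) = - \frac{3}{2} - \frac{Y}{4}$)
$X{\left(h,o \right)} = -3$ ($X{\left(h,o \right)} = - \frac{3}{2} - \frac{3}{2} = -3$)
$X{\left(1,0 \right)} \left(10 - 8\right) \left(-29\right) = - 3 \left(10 - 8\right) \left(-29\right) = - 3 \cdot 2 \left(-29\right) = \left(-3\right) \left(-58\right) = 174$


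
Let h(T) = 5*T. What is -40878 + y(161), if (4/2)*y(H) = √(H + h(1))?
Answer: -40878 + √166/2 ≈ -40872.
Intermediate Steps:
y(H) = √(5 + H)/2 (y(H) = √(H + 5*1)/2 = √(H + 5)/2 = √(5 + H)/2)
-40878 + y(161) = -40878 + √(5 + 161)/2 = -40878 + √166/2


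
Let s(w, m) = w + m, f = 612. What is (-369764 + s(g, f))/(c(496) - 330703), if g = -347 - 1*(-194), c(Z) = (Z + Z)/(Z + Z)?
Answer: 369305/330702 ≈ 1.1167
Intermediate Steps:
c(Z) = 1 (c(Z) = (2*Z)/((2*Z)) = (2*Z)*(1/(2*Z)) = 1)
g = -153 (g = -347 + 194 = -153)
s(w, m) = m + w
(-369764 + s(g, f))/(c(496) - 330703) = (-369764 + (612 - 153))/(1 - 330703) = (-369764 + 459)/(-330702) = -369305*(-1/330702) = 369305/330702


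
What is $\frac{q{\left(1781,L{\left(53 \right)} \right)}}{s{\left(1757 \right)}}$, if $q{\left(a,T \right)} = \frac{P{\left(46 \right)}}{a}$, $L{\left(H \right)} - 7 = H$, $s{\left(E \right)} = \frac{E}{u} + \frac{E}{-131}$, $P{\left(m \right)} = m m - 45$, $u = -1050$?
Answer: $- \frac{40695150}{527943611} \approx -0.077082$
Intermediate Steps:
$P{\left(m \right)} = -45 + m^{2}$ ($P{\left(m \right)} = m^{2} - 45 = -45 + m^{2}$)
$s{\left(E \right)} = - \frac{1181 E}{137550}$ ($s{\left(E \right)} = \frac{E}{-1050} + \frac{E}{-131} = E \left(- \frac{1}{1050}\right) + E \left(- \frac{1}{131}\right) = - \frac{E}{1050} - \frac{E}{131} = - \frac{1181 E}{137550}$)
$L{\left(H \right)} = 7 + H$
$q{\left(a,T \right)} = \frac{2071}{a}$ ($q{\left(a,T \right)} = \frac{-45 + 46^{2}}{a} = \frac{-45 + 2116}{a} = \frac{2071}{a}$)
$\frac{q{\left(1781,L{\left(53 \right)} \right)}}{s{\left(1757 \right)}} = \frac{2071 \cdot \frac{1}{1781}}{\left(- \frac{1181}{137550}\right) 1757} = \frac{2071 \cdot \frac{1}{1781}}{- \frac{296431}{19650}} = \frac{2071}{1781} \left(- \frac{19650}{296431}\right) = - \frac{40695150}{527943611}$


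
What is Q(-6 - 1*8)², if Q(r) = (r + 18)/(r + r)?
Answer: 1/49 ≈ 0.020408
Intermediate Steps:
Q(r) = (18 + r)/(2*r) (Q(r) = (18 + r)/((2*r)) = (18 + r)*(1/(2*r)) = (18 + r)/(2*r))
Q(-6 - 1*8)² = ((18 + (-6 - 1*8))/(2*(-6 - 1*8)))² = ((18 + (-6 - 8))/(2*(-6 - 8)))² = ((½)*(18 - 14)/(-14))² = ((½)*(-1/14)*4)² = (-⅐)² = 1/49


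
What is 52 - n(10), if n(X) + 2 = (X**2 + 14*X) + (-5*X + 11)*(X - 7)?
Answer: -69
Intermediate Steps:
n(X) = -2 + X**2 + 14*X + (-7 + X)*(11 - 5*X) (n(X) = -2 + ((X**2 + 14*X) + (-5*X + 11)*(X - 7)) = -2 + ((X**2 + 14*X) + (11 - 5*X)*(-7 + X)) = -2 + ((X**2 + 14*X) + (-7 + X)*(11 - 5*X)) = -2 + (X**2 + 14*X + (-7 + X)*(11 - 5*X)) = -2 + X**2 + 14*X + (-7 + X)*(11 - 5*X))
52 - n(10) = 52 - (-79 - 4*10**2 + 60*10) = 52 - (-79 - 4*100 + 600) = 52 - (-79 - 400 + 600) = 52 - 1*121 = 52 - 121 = -69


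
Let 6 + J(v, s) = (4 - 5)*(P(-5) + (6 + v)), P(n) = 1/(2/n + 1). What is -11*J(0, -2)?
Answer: 451/3 ≈ 150.33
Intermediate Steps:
P(n) = 1/(1 + 2/n)
J(v, s) = -41/3 - v (J(v, s) = -6 + (4 - 5)*(-5/(2 - 5) + (6 + v)) = -6 - (-5/(-3) + (6 + v)) = -6 - (-5*(-⅓) + (6 + v)) = -6 - (5/3 + (6 + v)) = -6 - (23/3 + v) = -6 + (-23/3 - v) = -41/3 - v)
-11*J(0, -2) = -11*(-41/3 - 1*0) = -11*(-41/3 + 0) = -11*(-41/3) = 451/3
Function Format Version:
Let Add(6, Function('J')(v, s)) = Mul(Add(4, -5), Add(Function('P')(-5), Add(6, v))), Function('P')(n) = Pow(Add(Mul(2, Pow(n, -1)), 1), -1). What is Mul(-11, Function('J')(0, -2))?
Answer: Rational(451, 3) ≈ 150.33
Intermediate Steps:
Function('P')(n) = Pow(Add(1, Mul(2, Pow(n, -1))), -1)
Function('J')(v, s) = Add(Rational(-41, 3), Mul(-1, v)) (Function('J')(v, s) = Add(-6, Mul(Add(4, -5), Add(Mul(-5, Pow(Add(2, -5), -1)), Add(6, v)))) = Add(-6, Mul(-1, Add(Mul(-5, Pow(-3, -1)), Add(6, v)))) = Add(-6, Mul(-1, Add(Mul(-5, Rational(-1, 3)), Add(6, v)))) = Add(-6, Mul(-1, Add(Rational(5, 3), Add(6, v)))) = Add(-6, Mul(-1, Add(Rational(23, 3), v))) = Add(-6, Add(Rational(-23, 3), Mul(-1, v))) = Add(Rational(-41, 3), Mul(-1, v)))
Mul(-11, Function('J')(0, -2)) = Mul(-11, Add(Rational(-41, 3), Mul(-1, 0))) = Mul(-11, Add(Rational(-41, 3), 0)) = Mul(-11, Rational(-41, 3)) = Rational(451, 3)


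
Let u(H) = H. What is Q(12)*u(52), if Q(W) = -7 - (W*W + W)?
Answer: -8476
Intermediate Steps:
Q(W) = -7 - W - W² (Q(W) = -7 - (W² + W) = -7 - (W + W²) = -7 + (-W - W²) = -7 - W - W²)
Q(12)*u(52) = (-7 - 1*12 - 1*12²)*52 = (-7 - 12 - 1*144)*52 = (-7 - 12 - 144)*52 = -163*52 = -8476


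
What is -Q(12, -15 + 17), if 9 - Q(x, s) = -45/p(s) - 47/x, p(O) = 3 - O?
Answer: -695/12 ≈ -57.917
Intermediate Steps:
Q(x, s) = 9 + 45/(3 - s) + 47/x (Q(x, s) = 9 - (-45/(3 - s) - 47/x) = 9 - (-47/x - 45/(3 - s)) = 9 + (45/(3 - s) + 47/x) = 9 + 45/(3 - s) + 47/x)
-Q(12, -15 + 17) = -(9 - 45/(-3 + (-15 + 17)) + 47/12) = -(9 - 45/(-3 + 2) + 47*(1/12)) = -(9 - 45/(-1) + 47/12) = -(9 - 45*(-1) + 47/12) = -(9 + 45 + 47/12) = -1*695/12 = -695/12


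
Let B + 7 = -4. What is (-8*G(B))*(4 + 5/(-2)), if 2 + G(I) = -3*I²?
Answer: 4380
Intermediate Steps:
B = -11 (B = -7 - 4 = -11)
G(I) = -2 - 3*I²
(-8*G(B))*(4 + 5/(-2)) = (-8*(-2 - 3*(-11)²))*(4 + 5/(-2)) = (-8*(-2 - 3*121))*(4 - ½*5) = (-8*(-2 - 363))*(4 - 5/2) = -8*(-365)*(3/2) = 2920*(3/2) = 4380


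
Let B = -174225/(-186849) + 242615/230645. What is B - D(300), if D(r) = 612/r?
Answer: -3998185757/71826312675 ≈ -0.055665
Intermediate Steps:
B = 5701099684/2873052507 (B = -174225*(-1/186849) + 242615*(1/230645) = 58075/62283 + 48523/46129 = 5701099684/2873052507 ≈ 1.9843)
B - D(300) = 5701099684/2873052507 - 612/300 = 5701099684/2873052507 - 1*51/25 = 5701099684/2873052507 - 51/25 = -3998185757/71826312675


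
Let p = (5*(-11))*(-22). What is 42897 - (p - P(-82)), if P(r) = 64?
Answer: 41751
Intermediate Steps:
p = 1210 (p = -55*(-22) = 1210)
42897 - (p - P(-82)) = 42897 - (1210 - 1*64) = 42897 - (1210 - 64) = 42897 - 1*1146 = 42897 - 1146 = 41751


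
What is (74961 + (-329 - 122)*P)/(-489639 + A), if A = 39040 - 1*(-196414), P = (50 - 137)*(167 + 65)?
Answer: -1835589/50837 ≈ -36.107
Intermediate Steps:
P = -20184 (P = -87*232 = -20184)
A = 235454 (A = 39040 + 196414 = 235454)
(74961 + (-329 - 122)*P)/(-489639 + A) = (74961 + (-329 - 122)*(-20184))/(-489639 + 235454) = (74961 - 451*(-20184))/(-254185) = (74961 + 9102984)*(-1/254185) = 9177945*(-1/254185) = -1835589/50837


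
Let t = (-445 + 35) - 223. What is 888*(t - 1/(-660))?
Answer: -30915646/55 ≈ -5.6210e+5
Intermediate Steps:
t = -633 (t = -410 - 223 = -633)
888*(t - 1/(-660)) = 888*(-633 - 1/(-660)) = 888*(-633 - 1*(-1/660)) = 888*(-633 + 1/660) = 888*(-417779/660) = -30915646/55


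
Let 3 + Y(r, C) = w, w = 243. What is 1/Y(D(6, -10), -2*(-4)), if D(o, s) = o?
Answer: 1/240 ≈ 0.0041667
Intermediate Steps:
Y(r, C) = 240 (Y(r, C) = -3 + 243 = 240)
1/Y(D(6, -10), -2*(-4)) = 1/240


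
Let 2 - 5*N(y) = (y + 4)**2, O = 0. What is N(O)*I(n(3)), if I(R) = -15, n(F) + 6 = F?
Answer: 42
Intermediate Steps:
n(F) = -6 + F
N(y) = 2/5 - (4 + y)**2/5 (N(y) = 2/5 - (y + 4)**2/5 = 2/5 - (4 + y)**2/5)
N(O)*I(n(3)) = (2/5 - (4 + 0)**2/5)*(-15) = (2/5 - 1/5*4**2)*(-15) = (2/5 - 1/5*16)*(-15) = (2/5 - 16/5)*(-15) = -14/5*(-15) = 42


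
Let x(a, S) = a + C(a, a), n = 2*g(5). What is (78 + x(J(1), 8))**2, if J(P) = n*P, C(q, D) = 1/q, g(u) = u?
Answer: 776161/100 ≈ 7761.6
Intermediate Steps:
n = 10 (n = 2*5 = 10)
J(P) = 10*P
x(a, S) = a + 1/a
(78 + x(J(1), 8))**2 = (78 + (10*1 + 1/(10*1)))**2 = (78 + (10 + 1/10))**2 = (78 + 101/10)**2 = (881/10)**2 = 776161/100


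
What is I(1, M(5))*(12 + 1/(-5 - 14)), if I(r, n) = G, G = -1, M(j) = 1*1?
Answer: -227/19 ≈ -11.947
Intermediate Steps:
M(j) = 1
I(r, n) = -1
I(1, M(5))*(12 + 1/(-5 - 14)) = -(12 + 1/(-5 - 14)) = -(12 + 1/(-19)) = -(12 - 1/19) = -1*227/19 = -227/19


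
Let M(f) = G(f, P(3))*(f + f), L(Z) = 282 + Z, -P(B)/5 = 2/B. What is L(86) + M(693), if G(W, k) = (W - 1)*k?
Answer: -3196672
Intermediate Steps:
P(B) = -10/B
G(W, k) = k*(-1 + W) (G(W, k) = (-1 + W)*k = k*(-1 + W))
M(f) = 2*f*(10/3 - 10*f/3) (M(f) = ((-10/3)*(-1 + f))*(f + f) = ((-10*⅓)*(-1 + f))*(2*f) = (-10*(-1 + f)/3)*(2*f) = (10/3 - 10*f/3)*(2*f) = 2*f*(10/3 - 10*f/3))
L(86) + M(693) = (282 + 86) + (20/3)*693*(1 - 1*693) = 368 + (20/3)*693*(1 - 693) = 368 + (20/3)*693*(-692) = 368 - 3197040 = -3196672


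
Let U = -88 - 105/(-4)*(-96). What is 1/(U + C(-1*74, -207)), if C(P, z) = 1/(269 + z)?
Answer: -62/161695 ≈ -0.00038344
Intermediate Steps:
U = -2608 (U = -88 - 105*(-1)/4*(-96) = -88 - 21*(-5/4)*(-96) = -88 + (105/4)*(-96) = -88 - 2520 = -2608)
1/(U + C(-1*74, -207)) = 1/(-2608 + 1/(269 - 207)) = 1/(-2608 + 1/62) = 1/(-161695/62) = -62/161695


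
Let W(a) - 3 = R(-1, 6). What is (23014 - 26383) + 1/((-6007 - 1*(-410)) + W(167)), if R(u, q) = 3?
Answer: -18836080/5591 ≈ -3369.0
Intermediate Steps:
W(a) = 6 (W(a) = 3 + 3 = 6)
(23014 - 26383) + 1/((-6007 - 1*(-410)) + W(167)) = (23014 - 26383) + 1/((-6007 - 1*(-410)) + 6) = -3369 + 1/((-6007 + 410) + 6) = -3369 + 1/(-5597 + 6) = -3369 + 1/(-5591) = -3369 - 1/5591 = -18836080/5591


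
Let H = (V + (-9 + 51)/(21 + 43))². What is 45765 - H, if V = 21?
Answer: 46383111/1024 ≈ 45296.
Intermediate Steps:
H = 480249/1024 (H = (21 + (-9 + 51)/(21 + 43))² = (21 + 42/64)² = (21 + 42*(1/64))² = (21 + 21/32)² = (693/32)² = 480249/1024 ≈ 468.99)
45765 - H = 45765 - 1*480249/1024 = 45765 - 480249/1024 = 46383111/1024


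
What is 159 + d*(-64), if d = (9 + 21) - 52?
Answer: 1567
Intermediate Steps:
d = -22 (d = 30 - 52 = -22)
159 + d*(-64) = 159 - 22*(-64) = 159 + 1408 = 1567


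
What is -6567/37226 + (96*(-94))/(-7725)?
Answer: 95065783/95856950 ≈ 0.99175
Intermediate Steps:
-6567/37226 + (96*(-94))/(-7725) = -6567*1/37226 - 9024*(-1/7725) = -6567/37226 + 3008/2575 = 95065783/95856950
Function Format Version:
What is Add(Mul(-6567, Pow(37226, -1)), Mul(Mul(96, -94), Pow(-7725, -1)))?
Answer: Rational(95065783, 95856950) ≈ 0.99175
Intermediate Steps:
Add(Mul(-6567, Pow(37226, -1)), Mul(Mul(96, -94), Pow(-7725, -1))) = Add(Mul(-6567, Rational(1, 37226)), Mul(-9024, Rational(-1, 7725))) = Add(Rational(-6567, 37226), Rational(3008, 2575)) = Rational(95065783, 95856950)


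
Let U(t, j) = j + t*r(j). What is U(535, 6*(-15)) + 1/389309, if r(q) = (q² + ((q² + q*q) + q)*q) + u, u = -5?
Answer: -300299634606384/389309 ≈ -7.7137e+8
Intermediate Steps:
r(q) = -5 + q² + q*(q + 2*q²) (r(q) = (q² + ((q² + q*q) + q)*q) - 5 = (q² + ((q² + q²) + q)*q) - 5 = (q² + (2*q² + q)*q) - 5 = (q² + (q + 2*q²)*q) - 5 = (q² + q*(q + 2*q²)) - 5 = -5 + q² + q*(q + 2*q²))
U(t, j) = j + t*(-5 + 2*j² + 2*j³)
U(535, 6*(-15)) + 1/389309 = (6*(-15) + 535*(-5 + 2*(6*(-15))² + 2*(6*(-15))³)) + 1/389309 = (-90 + 535*(-5 + 2*(-90)² + 2*(-90)³)) + 1/389309 = (-90 + 535*(-5 + 2*8100 + 2*(-729000))) + 1/389309 = (-90 + 535*(-5 + 16200 - 1458000)) + 1/389309 = (-90 + 535*(-1441805)) + 1/389309 = (-90 - 771365675) + 1/389309 = -771365765 + 1/389309 = -300299634606384/389309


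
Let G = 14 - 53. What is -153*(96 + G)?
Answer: -8721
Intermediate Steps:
G = -39
-153*(96 + G) = -153*(96 - 39) = -153*57 = -8721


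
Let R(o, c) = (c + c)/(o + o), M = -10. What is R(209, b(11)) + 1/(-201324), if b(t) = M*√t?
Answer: -1/201324 - 10*√11/209 ≈ -0.15870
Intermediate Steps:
b(t) = -10*√t
R(o, c) = c/o (R(o, c) = (2*c)/((2*o)) = (2*c)*(1/(2*o)) = c/o)
R(209, b(11)) + 1/(-201324) = -10*√11/209 + 1/(-201324) = -10*√11*(1/209) - 1/201324 = -10*√11/209 - 1/201324 = -1/201324 - 10*√11/209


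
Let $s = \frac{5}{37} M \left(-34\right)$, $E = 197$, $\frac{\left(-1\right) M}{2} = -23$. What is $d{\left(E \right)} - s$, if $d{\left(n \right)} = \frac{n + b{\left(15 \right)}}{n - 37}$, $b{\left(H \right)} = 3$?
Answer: $\frac{31465}{148} \approx 212.6$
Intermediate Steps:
$M = 46$ ($M = \left(-2\right) \left(-23\right) = 46$)
$d{\left(n \right)} = \frac{3 + n}{-37 + n}$ ($d{\left(n \right)} = \frac{n + 3}{n - 37} = \frac{3 + n}{-37 + n}$)
$s = - \frac{7820}{37}$ ($s = \frac{5}{37} \cdot 46 \left(-34\right) = \frac{230}{37} \left(-34\right) = - \frac{7820}{37} \approx -211.35$)
$d{\left(E \right)} - s = \frac{3 + 197}{-37 + 197} - - \frac{7820}{37} = \frac{1}{160} \cdot 200 + \frac{7820}{37} = \frac{5}{4} + \frac{7820}{37} = \frac{31465}{148}$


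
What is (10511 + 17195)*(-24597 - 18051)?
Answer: -1181605488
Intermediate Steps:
(10511 + 17195)*(-24597 - 18051) = 27706*(-42648) = -1181605488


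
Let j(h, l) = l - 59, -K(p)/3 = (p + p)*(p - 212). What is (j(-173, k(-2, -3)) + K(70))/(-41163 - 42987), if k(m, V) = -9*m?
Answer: -59599/84150 ≈ -0.70825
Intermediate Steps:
K(p) = -6*p*(-212 + p) (K(p) = -3*(p + p)*(p - 212) = -3*2*p*(-212 + p) = -6*p*(-212 + p))
j(h, l) = -59 + l
(j(-173, k(-2, -3)) + K(70))/(-41163 - 42987) = ((-59 - 9*(-2)) + 6*70*(212 - 1*70))/(-41163 - 42987) = ((-59 + 18) + 6*70*(212 - 70))/(-84150) = (-41 + 6*70*142)*(-1/84150) = (-41 + 59640)*(-1/84150) = 59599*(-1/84150) = -59599/84150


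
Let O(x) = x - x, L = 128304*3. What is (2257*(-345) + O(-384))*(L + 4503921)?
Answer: -3806763147945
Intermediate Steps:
L = 384912
O(x) = 0
(2257*(-345) + O(-384))*(L + 4503921) = (2257*(-345) + 0)*(384912 + 4503921) = (-778665 + 0)*4888833 = -778665*4888833 = -3806763147945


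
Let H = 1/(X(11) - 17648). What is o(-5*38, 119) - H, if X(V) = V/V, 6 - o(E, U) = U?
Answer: -1994110/17647 ≈ -113.00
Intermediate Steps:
o(E, U) = 6 - U
X(V) = 1
H = -1/17647 (H = 1/(1 - 17648) = 1/(-17647) = -1/17647 ≈ -5.6667e-5)
o(-5*38, 119) - H = (6 - 1*119) - 1*(-1/17647) = (6 - 119) + 1/17647 = -113 + 1/17647 = -1994110/17647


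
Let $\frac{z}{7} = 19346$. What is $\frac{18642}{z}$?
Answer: $\frac{9321}{67711} \approx 0.13766$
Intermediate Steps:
$z = 135422$ ($z = 7 \cdot 19346 = 135422$)
$\frac{18642}{z} = \frac{18642}{135422} = 18642 \cdot \frac{1}{135422} = \frac{9321}{67711}$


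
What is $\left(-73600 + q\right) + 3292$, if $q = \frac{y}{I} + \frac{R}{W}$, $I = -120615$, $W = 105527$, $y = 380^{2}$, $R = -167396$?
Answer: $- \frac{178985086552336}{2545627821} \approx -70311.0$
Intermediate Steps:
$y = 144400$
$q = - \frac{7085713468}{2545627821}$ ($q = \frac{144400}{-120615} - \frac{167396}{105527} = 144400 \left(- \frac{1}{120615}\right) - \frac{167396}{105527} = - \frac{28880}{24123} - \frac{167396}{105527} = - \frac{7085713468}{2545627821} \approx -2.7835$)
$\left(-73600 + q\right) + 3292 = \left(-73600 - \frac{7085713468}{2545627821}\right) + 3292 = - \frac{187365293339068}{2545627821} + 3292 = - \frac{178985086552336}{2545627821}$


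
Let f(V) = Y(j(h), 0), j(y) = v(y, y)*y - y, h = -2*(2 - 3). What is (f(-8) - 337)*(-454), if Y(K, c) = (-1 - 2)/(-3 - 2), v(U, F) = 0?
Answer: 763628/5 ≈ 1.5273e+5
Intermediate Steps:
h = 2 (h = -2*(-1) = 2)
j(y) = -y (j(y) = 0*y - y = 0 - y = -y)
Y(K, c) = 3/5 (Y(K, c) = -3/(-5) = -3*(-1/5) = 3/5)
f(V) = 3/5
(f(-8) - 337)*(-454) = (3/5 - 337)*(-454) = -1682/5*(-454) = 763628/5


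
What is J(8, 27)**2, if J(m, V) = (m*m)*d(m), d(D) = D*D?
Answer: 16777216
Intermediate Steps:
d(D) = D**2
J(m, V) = m**4 (J(m, V) = (m*m)*m**2 = m**2*m**2 = m**4)
J(8, 27)**2 = (8**4)**2 = 4096**2 = 16777216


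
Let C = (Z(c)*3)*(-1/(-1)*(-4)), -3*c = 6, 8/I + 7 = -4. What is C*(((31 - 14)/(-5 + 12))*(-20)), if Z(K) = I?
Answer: -32640/77 ≈ -423.90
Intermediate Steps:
I = -8/11 (I = 8/(-7 - 4) = 8/(-11) = 8*(-1/11) = -8/11 ≈ -0.72727)
c = -2 (c = -⅓*6 = -2)
Z(K) = -8/11
C = 96/11 (C = (-8/11*3)*(-1/(-1)*(-4)) = -24*(-1*(-1))*(-4)/11 = -24*(-4)/11 = -24/11*(-4) = 96/11 ≈ 8.7273)
C*(((31 - 14)/(-5 + 12))*(-20)) = 96*(((31 - 14)/(-5 + 12))*(-20))/11 = 96*((17/7)*(-20))/11 = (96/11)*(-340/7) = -32640/77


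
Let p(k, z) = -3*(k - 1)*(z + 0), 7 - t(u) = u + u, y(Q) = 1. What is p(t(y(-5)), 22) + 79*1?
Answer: -185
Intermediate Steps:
t(u) = 7 - 2*u (t(u) = 7 - (u + u) = 7 - 2*u)
p(k, z) = -3*z*(-1 + k) (p(k, z) = -3*(-1 + k)*z = -3*z*(-1 + k))
p(t(y(-5)), 22) + 79*1 = 3*22*(1 - (7 - 2*1)) + 79*1 = 3*22*(1 - (7 - 2)) + 79 = 3*22*(1 - 1*5) + 79 = 3*22*(1 - 5) + 79 = 3*22*(-4) + 79 = -264 + 79 = -185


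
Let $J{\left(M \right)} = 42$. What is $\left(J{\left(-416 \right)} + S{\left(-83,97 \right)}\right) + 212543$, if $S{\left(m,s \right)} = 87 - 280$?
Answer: $212392$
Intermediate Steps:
$S{\left(m,s \right)} = -193$
$\left(J{\left(-416 \right)} + S{\left(-83,97 \right)}\right) + 212543 = \left(42 - 193\right) + 212543 = -151 + 212543 = 212392$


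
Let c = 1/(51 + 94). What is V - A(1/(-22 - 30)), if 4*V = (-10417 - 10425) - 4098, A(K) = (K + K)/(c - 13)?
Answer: -305415385/48984 ≈ -6235.0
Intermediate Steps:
c = 1/145 ≈ 0.0068966
A(K) = -145*K/942 (A(K) = (K + K)/(1/145 - 13) = (2*K)/(-1884/145) = (2*K)*(-145/1884) = -145*K/942)
V = -6235 (V = ((-10417 - 10425) - 4098)/4 = (-20842 - 4098)/4 = (1/4)*(-24940) = -6235)
V - A(1/(-22 - 30)) = -6235 - (-145)/(942*(-22 - 30)) = -6235 - (-145)/(942*(-52)) = -6235 - (-145)*(-1)/(942*52) = -6235 - 1*145/48984 = -6235 - 145/48984 = -305415385/48984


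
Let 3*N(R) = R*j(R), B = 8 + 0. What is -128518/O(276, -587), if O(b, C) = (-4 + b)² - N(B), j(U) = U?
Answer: -192777/110944 ≈ -1.7376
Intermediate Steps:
B = 8
N(R) = R²/3 (N(R) = (R*R)/3 = R²/3)
O(b, C) = -64/3 + (-4 + b)² (O(b, C) = (-4 + b)² - 8²/3 = (-4 + b)² - 64/3 = -64/3 + (-4 + b)²)
-128518/O(276, -587) = -128518/(-64/3 + (-4 + 276)²) = -128518/(-64/3 + 272²) = -128518/(-64/3 + 73984) = -128518/221888/3 = -128518*3/221888 = -192777/110944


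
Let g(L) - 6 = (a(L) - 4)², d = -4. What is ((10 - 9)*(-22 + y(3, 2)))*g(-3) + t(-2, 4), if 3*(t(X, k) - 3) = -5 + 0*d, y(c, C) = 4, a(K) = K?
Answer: -2966/3 ≈ -988.67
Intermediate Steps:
t(X, k) = 4/3 (t(X, k) = 3 + (-5 + 0*(-4))/3 = 3 + (-5 + 0)/3 = 3 + (⅓)*(-5) = 3 - 5/3 = 4/3)
g(L) = 6 + (-4 + L)² (g(L) = 6 + (L - 4)² = 6 + (-4 + L)²)
((10 - 9)*(-22 + y(3, 2)))*g(-3) + t(-2, 4) = ((10 - 9)*(-22 + 4))*(6 + (-4 - 3)²) + 4/3 = (1*(-18))*(6 + (-7)²) + 4/3 = -18*(6 + 49) + 4/3 = -18*55 + 4/3 = -990 + 4/3 = -2966/3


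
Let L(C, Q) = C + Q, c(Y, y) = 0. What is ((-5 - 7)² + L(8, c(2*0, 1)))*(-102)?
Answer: -15504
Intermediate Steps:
((-5 - 7)² + L(8, c(2*0, 1)))*(-102) = ((-5 - 7)² + (8 + 0))*(-102) = ((-12)² + 8)*(-102) = (144 + 8)*(-102) = 152*(-102) = -15504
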